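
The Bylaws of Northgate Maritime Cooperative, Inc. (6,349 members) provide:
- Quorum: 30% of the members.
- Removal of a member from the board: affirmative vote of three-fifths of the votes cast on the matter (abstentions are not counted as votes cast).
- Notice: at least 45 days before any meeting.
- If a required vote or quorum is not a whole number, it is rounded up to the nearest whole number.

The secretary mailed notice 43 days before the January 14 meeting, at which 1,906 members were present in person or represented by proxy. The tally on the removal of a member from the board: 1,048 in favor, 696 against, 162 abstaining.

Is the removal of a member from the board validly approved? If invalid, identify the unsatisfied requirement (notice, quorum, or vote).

Invalid — notice requirement not satisfied.

Notice: 43 days given; 45 required. Not satisfied.
Quorum: 30% of 6,349 = 1,904.70, rounded up to 1,905; 1,906 present. Satisfied.
Vote: requires three-fifths of the votes cast (1,906 − 162 abstaining = 1,744); 3/5 of 1744 = 1046.40, rounded up to 1047, so 1,047 needed; 1,048 in favor. Satisfied.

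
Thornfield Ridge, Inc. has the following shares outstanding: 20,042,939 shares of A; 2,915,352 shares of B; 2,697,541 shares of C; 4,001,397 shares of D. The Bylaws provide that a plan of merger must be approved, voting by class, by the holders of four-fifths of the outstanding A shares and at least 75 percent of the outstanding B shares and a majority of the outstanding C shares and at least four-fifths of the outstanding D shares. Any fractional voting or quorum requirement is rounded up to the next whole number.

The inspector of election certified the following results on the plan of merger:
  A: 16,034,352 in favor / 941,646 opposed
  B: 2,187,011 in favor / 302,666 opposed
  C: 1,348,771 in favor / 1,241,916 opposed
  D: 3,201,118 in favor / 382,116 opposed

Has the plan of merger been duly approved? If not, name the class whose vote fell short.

Approved — every class gave the required vote.

A: 4/5 of 20042939 = 16034351.20, rounded up to 16034352; 16,034,352 required, 16,034,352 in favor — approved.
B: 3/4 of 2915352 = 2186514; 2,186,514 required, 2,187,011 in favor — approved.
C: a majority of 2697541 is 1348771; 1,348,771 required, 1,348,771 in favor — approved.
D: 4/5 of 4001397 = 3201117.60, rounded up to 3201118; 3,201,118 required, 3,201,118 in favor — approved.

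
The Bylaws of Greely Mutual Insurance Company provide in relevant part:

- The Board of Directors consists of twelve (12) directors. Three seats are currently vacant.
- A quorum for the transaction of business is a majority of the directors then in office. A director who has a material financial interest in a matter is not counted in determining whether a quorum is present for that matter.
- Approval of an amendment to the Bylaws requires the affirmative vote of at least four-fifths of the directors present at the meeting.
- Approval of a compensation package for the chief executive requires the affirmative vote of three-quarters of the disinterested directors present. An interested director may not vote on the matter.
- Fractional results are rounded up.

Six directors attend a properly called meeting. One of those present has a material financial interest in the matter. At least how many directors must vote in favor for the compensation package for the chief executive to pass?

The compensation package for the chief executive requires three-fourths of the disinterested directors present (6 − 1 = 5).
3/4 of 5 = 3.75, rounded up to 4.

4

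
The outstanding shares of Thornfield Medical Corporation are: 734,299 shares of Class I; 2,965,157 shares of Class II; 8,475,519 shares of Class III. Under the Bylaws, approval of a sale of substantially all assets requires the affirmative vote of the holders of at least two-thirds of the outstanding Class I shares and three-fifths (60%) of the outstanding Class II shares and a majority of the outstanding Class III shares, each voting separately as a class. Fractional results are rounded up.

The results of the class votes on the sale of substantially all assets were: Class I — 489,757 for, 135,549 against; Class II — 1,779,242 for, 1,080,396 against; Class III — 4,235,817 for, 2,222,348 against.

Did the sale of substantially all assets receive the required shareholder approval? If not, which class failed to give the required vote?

Class I: 2/3 of 734299 = 489532.67, rounded up to 489533; 489,533 required, 489,757 in favor — approved.
Class II: 3/5 of 2965157 = 1779094.20, rounded up to 1779095; 1,779,095 required, 1,779,242 in favor — approved.
Class III: a majority of 8475519 is 4237760; 4,237,760 required, 4,235,817 in favor — not approved.

Not approved — the Class III shares did not give the required vote.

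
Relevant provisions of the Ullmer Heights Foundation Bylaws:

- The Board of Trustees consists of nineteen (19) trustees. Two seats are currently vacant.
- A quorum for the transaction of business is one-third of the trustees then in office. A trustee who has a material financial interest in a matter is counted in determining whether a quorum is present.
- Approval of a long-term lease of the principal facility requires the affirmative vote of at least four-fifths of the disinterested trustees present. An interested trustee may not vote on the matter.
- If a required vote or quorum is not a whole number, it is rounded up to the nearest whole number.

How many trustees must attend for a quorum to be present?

6

1/3 of 17 = 5.67, rounded up to 6.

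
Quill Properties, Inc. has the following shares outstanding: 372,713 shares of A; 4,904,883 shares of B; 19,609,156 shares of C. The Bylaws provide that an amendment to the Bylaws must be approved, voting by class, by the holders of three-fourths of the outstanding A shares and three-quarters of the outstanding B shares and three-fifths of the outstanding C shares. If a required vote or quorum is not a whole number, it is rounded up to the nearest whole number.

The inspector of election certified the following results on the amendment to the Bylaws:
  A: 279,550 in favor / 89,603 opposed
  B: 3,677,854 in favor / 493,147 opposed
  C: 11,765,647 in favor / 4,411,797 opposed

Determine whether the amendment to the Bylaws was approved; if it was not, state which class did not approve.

A: 3/4 of 372713 = 279534.75, rounded up to 279535; 279,535 required, 279,550 in favor — approved.
B: 3/4 of 4904883 = 3678662.25, rounded up to 3678663; 3,678,663 required, 3,677,854 in favor — not approved.
C: 3/5 of 19609156 = 11765493.60, rounded up to 11765494; 11,765,494 required, 11,765,647 in favor — approved.

Not approved — the B shares did not give the required vote.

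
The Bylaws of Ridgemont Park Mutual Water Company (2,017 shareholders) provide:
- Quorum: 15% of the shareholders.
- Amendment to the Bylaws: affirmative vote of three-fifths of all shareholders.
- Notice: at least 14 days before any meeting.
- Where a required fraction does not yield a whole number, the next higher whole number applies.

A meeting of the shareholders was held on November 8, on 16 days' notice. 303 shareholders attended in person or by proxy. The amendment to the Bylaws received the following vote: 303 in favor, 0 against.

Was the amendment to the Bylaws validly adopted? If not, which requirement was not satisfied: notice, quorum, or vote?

Notice: 16 days given; 14 required. Satisfied.
Quorum: 15% of 2,017 = 302.55, rounded up to 303; 303 present. Satisfied.
Vote: requires three-fifths of all shareholders (2,017); 3/5 of 2017 = 1210.20, rounded up to 1211, so 1,211 needed; 303 in favor. Not satisfied.

Invalid — vote requirement not satisfied.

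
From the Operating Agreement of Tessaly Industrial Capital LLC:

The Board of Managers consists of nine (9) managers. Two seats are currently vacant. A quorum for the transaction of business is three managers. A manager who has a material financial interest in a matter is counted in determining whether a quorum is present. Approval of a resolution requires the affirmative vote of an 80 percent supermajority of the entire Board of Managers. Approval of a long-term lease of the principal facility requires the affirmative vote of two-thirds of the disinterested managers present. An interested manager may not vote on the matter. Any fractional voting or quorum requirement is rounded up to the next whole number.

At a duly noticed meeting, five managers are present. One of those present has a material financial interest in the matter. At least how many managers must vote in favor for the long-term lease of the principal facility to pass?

The long-term lease of the principal facility requires two-thirds of the disinterested managers present (5 − 1 = 4).
2/3 of 4 = 2.67, rounded up to 3.

3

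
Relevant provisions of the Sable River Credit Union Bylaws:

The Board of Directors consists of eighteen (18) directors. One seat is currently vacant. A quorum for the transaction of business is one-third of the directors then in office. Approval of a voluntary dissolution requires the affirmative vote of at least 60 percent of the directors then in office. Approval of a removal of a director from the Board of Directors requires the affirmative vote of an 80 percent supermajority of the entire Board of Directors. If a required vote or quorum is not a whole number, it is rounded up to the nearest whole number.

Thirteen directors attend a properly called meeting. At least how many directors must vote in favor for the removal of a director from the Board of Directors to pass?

The removal of a director from the Board of Directors requires four-fifths of the entire Board of Directors (18).
4/5 of 18 = 14.40, rounded up to 15.
(Only 13 can vote, so the removal of a director from the Board of Directors cannot pass at this meeting, but the required vote is still 15.)

15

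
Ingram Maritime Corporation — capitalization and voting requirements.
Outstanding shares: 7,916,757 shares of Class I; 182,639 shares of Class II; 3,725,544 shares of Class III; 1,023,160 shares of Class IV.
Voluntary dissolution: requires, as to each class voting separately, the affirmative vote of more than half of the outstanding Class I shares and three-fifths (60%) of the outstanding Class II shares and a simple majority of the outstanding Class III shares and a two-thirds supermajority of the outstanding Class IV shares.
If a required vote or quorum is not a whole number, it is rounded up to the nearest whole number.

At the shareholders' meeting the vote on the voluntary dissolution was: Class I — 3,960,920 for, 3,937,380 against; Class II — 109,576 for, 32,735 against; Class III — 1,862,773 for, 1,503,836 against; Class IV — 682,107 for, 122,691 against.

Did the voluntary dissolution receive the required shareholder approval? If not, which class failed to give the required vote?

Not approved — the Class II shares did not give the required vote.

Class I: a majority of 7916757 is 3958379; 3,958,379 required, 3,960,920 in favor — approved.
Class II: 3/5 of 182639 = 109583.40, rounded up to 109584; 109,584 required, 109,576 in favor — not approved.
Class III: a majority of 3725544 is 1862773; 1,862,773 required, 1,862,773 in favor — approved.
Class IV: 2/3 of 1023160 = 682106.67, rounded up to 682107; 682,107 required, 682,107 in favor — approved.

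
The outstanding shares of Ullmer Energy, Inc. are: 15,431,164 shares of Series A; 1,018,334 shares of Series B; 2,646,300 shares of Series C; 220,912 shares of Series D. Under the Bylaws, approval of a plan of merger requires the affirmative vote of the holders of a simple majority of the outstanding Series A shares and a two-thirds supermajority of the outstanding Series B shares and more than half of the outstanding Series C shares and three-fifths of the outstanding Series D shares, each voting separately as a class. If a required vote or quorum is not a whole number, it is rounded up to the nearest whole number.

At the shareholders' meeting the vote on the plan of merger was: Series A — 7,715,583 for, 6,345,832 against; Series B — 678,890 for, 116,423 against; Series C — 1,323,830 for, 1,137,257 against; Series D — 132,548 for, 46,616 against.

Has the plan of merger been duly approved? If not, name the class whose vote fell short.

Series A: a majority of 15431164 is 7715583; 7,715,583 required, 7,715,583 in favor — approved.
Series B: 2/3 of 1018334 = 678889.33, rounded up to 678890; 678,890 required, 678,890 in favor — approved.
Series C: a majority of 2646300 is 1323151; 1,323,151 required, 1,323,830 in favor — approved.
Series D: 3/5 of 220912 = 132547.20, rounded up to 132548; 132,548 required, 132,548 in favor — approved.

Approved — every class gave the required vote.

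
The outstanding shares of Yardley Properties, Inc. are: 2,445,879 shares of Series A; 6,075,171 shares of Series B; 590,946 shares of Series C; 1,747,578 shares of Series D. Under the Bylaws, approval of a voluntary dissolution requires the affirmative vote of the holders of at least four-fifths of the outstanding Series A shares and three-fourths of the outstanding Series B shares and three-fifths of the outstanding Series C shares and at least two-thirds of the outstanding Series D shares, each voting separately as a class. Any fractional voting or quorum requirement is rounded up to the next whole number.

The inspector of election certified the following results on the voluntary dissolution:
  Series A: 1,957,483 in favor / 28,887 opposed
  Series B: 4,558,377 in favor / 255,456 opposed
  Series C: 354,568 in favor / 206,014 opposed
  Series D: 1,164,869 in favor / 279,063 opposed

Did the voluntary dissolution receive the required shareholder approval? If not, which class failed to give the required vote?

Not approved — the Series D shares did not give the required vote.

Series A: 4/5 of 2445879 = 1956703.20, rounded up to 1956704; 1,956,704 required, 1,957,483 in favor — approved.
Series B: 3/4 of 6075171 = 4556378.25, rounded up to 4556379; 4,556,379 required, 4,558,377 in favor — approved.
Series C: 3/5 of 590946 = 354567.60, rounded up to 354568; 354,568 required, 354,568 in favor — approved.
Series D: 2/3 of 1747578 = 1165052; 1,165,052 required, 1,164,869 in favor — not approved.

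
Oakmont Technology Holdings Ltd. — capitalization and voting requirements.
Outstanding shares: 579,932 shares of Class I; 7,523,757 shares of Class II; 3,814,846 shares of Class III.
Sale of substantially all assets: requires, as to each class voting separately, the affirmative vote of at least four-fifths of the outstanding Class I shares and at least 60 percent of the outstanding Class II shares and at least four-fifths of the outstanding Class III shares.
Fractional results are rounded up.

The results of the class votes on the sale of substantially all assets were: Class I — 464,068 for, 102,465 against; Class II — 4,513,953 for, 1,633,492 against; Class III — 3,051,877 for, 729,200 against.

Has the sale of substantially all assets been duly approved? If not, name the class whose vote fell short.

Class I: 4/5 of 579932 = 463945.60, rounded up to 463946; 463,946 required, 464,068 in favor — approved.
Class II: 3/5 of 7523757 = 4514254.20, rounded up to 4514255; 4,514,255 required, 4,513,953 in favor — not approved.
Class III: 4/5 of 3814846 = 3051876.80, rounded up to 3051877; 3,051,877 required, 3,051,877 in favor — approved.

Not approved — the Class II shares did not give the required vote.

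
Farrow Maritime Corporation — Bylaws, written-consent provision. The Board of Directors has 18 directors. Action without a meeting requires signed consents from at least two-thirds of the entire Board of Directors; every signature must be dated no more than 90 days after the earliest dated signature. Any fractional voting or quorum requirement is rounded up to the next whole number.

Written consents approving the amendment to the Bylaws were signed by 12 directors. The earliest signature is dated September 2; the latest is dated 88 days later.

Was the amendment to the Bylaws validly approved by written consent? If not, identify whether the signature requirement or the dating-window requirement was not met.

Signatures required: at least two-thirds of 18 — 2/3 of 18 = 12, so 12 needed; 12 signed. Sufficient.
Dating window: the latest signature is 88 days after the earliest; the limit is 90 days. Within the window.

Effective — both the signature and dating-window requirements are satisfied.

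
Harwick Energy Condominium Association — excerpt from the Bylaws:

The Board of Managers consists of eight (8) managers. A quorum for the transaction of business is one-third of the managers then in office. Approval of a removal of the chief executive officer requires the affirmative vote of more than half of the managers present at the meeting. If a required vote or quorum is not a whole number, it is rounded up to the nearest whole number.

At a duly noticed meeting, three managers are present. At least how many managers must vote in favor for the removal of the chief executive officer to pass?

The removal of the chief executive officer requires a majority of the managers present (3).
A majority of 3 is 2.

2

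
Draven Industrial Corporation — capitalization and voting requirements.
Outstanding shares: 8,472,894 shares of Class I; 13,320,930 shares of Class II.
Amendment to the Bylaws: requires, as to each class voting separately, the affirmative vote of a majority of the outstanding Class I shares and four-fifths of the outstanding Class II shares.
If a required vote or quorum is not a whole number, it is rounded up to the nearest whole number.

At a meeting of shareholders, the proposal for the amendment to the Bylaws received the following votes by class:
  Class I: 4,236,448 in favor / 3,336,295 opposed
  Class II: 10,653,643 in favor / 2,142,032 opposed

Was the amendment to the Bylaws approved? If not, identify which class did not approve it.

Class I: a majority of 8472894 is 4236448; 4,236,448 required, 4,236,448 in favor — approved.
Class II: 4/5 of 13320930 = 10656744; 10,656,744 required, 10,653,643 in favor — not approved.

Not approved — the Class II shares did not give the required vote.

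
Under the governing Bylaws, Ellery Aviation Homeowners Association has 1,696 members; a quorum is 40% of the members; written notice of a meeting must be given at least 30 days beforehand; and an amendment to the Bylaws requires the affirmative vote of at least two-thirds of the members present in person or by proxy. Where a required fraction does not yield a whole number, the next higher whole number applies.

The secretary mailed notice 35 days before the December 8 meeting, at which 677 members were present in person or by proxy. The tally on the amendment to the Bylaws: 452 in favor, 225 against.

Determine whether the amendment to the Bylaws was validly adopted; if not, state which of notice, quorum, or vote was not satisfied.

Invalid — quorum requirement not satisfied.

Notice: 35 days given; 30 required. Satisfied.
Quorum: 40% of 1,696 = 678.40, rounded up to 679; 677 present. Not satisfied.
Vote: requires two-thirds of those present (677); 2/3 of 677 = 451.33, rounded up to 452, so 452 needed; 452 in favor. Satisfied.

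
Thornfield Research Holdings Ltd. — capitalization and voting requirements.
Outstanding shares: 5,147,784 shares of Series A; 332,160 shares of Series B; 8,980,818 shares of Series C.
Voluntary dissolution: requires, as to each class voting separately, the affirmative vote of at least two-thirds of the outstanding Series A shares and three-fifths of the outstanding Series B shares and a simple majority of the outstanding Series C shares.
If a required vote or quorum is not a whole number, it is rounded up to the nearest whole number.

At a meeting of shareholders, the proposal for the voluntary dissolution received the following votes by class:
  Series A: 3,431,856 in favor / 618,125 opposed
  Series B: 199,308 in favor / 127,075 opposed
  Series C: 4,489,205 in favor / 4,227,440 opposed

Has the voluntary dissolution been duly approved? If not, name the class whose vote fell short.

Not approved — the Series C shares did not give the required vote.

Series A: 2/3 of 5147784 = 3431856; 3,431,856 required, 3,431,856 in favor — approved.
Series B: 3/5 of 332160 = 199296; 199,296 required, 199,308 in favor — approved.
Series C: a majority of 8980818 is 4490410; 4,490,410 required, 4,489,205 in favor — not approved.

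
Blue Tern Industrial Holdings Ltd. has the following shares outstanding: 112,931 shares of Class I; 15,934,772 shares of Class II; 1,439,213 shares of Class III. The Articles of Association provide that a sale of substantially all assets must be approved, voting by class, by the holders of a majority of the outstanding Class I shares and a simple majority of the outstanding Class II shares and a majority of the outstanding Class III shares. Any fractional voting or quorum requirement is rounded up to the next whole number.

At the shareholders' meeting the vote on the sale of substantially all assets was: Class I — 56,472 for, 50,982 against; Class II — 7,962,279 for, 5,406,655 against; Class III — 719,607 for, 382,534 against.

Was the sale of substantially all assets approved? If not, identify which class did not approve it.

Not approved — the Class II shares did not give the required vote.

Class I: a majority of 112931 is 56466; 56,466 required, 56,472 in favor — approved.
Class II: a majority of 15934772 is 7967387; 7,967,387 required, 7,962,279 in favor — not approved.
Class III: a majority of 1439213 is 719607; 719,607 required, 719,607 in favor — approved.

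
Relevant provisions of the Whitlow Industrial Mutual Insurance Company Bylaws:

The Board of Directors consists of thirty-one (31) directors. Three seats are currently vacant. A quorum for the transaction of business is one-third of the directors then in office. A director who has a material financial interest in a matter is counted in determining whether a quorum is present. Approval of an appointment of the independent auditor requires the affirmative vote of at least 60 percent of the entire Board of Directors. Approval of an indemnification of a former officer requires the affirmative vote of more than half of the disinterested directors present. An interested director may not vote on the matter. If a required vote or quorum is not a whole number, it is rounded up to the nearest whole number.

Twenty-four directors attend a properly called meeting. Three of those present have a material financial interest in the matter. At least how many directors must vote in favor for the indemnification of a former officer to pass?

11

The indemnification of a former officer requires a majority of the disinterested directors present (24 − 3 = 21).
A majority of 21 is 11.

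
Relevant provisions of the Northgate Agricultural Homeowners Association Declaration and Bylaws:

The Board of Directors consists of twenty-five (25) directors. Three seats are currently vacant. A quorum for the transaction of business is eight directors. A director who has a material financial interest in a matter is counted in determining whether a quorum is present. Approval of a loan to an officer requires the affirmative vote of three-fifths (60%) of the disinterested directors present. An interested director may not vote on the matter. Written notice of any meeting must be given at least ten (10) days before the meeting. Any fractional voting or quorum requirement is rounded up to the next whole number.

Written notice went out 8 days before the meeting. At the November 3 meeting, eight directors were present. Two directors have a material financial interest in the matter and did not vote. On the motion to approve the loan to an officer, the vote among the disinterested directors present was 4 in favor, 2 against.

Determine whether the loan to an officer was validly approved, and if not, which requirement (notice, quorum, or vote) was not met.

Invalid — notice requirement not satisfied.

Notice: 8 days given; 10 required (8 < 10). Not satisfied.
Quorum: 8 present (interested directors count toward quorum); quorum is 8. Satisfied.
Vote: the loan to an officer requires three-fifths of the disinterested directors present (8 − 2 = 6). 3/5 of 6 = 3.60, rounded up to 4, so 4 affirmative votes are needed; 4 voted in favor. Satisfied.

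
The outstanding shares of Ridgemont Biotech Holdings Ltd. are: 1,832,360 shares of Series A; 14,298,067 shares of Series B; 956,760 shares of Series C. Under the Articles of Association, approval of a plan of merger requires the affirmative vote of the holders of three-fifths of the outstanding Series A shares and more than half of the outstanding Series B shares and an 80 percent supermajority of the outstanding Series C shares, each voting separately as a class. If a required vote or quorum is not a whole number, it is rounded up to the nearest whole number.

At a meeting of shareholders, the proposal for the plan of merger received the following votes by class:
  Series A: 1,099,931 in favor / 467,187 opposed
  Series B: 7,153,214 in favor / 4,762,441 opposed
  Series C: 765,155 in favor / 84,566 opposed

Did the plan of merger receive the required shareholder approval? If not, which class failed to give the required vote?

Series A: 3/5 of 1832360 = 1099416; 1,099,416 required, 1,099,931 in favor — approved.
Series B: a majority of 14298067 is 7149034; 7,149,034 required, 7,153,214 in favor — approved.
Series C: 4/5 of 956760 = 765408; 765,408 required, 765,155 in favor — not approved.

Not approved — the Series C shares did not give the required vote.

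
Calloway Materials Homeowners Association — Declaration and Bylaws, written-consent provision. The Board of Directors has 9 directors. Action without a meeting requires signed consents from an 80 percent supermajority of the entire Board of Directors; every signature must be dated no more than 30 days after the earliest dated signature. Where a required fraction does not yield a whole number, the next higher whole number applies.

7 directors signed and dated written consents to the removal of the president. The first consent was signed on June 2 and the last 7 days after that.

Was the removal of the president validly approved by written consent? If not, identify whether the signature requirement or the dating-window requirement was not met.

Signatures required: an 80 percent supermajority of 9 — 4/5 of 9 = 7.20, rounded up to 8, so 8 needed; 7 signed. Insufficient.
Dating window: the latest signature is 7 days after the earliest; the limit is 30 days. Within the window.

Not effective — insufficient signatures.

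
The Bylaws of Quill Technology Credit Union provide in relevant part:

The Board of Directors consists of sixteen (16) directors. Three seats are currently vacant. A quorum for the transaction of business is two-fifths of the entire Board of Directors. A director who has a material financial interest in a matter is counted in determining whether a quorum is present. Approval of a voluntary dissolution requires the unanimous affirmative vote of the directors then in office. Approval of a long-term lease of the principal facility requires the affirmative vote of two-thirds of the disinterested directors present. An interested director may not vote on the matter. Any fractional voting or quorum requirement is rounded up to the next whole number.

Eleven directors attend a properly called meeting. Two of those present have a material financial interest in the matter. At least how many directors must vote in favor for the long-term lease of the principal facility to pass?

The long-term lease of the principal facility requires two-thirds of the disinterested directors present (11 − 2 = 9).
2/3 of 9 = 6.

6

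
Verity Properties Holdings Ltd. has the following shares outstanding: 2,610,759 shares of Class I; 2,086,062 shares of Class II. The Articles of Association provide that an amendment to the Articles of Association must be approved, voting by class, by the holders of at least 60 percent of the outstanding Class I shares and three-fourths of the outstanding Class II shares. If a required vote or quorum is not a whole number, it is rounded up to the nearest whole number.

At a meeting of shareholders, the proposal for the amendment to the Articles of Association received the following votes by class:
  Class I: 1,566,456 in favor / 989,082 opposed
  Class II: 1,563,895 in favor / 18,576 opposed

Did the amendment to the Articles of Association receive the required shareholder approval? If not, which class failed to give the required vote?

Not approved — the Class II shares did not give the required vote.

Class I: 3/5 of 2610759 = 1566455.40, rounded up to 1566456; 1,566,456 required, 1,566,456 in favor — approved.
Class II: 3/4 of 2086062 = 1564546.50, rounded up to 1564547; 1,564,547 required, 1,563,895 in favor — not approved.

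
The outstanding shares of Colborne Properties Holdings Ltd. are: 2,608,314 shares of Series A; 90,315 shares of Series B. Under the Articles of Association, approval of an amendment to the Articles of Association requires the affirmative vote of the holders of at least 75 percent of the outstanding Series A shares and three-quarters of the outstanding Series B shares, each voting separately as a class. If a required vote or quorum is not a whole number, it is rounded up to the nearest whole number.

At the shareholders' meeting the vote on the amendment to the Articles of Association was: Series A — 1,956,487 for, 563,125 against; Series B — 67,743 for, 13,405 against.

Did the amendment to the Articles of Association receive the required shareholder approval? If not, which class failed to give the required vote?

Series A: 3/4 of 2608314 = 1956235.50, rounded up to 1956236; 1,956,236 required, 1,956,487 in favor — approved.
Series B: 3/4 of 90315 = 67736.25, rounded up to 67737; 67,737 required, 67,743 in favor — approved.

Approved — every class gave the required vote.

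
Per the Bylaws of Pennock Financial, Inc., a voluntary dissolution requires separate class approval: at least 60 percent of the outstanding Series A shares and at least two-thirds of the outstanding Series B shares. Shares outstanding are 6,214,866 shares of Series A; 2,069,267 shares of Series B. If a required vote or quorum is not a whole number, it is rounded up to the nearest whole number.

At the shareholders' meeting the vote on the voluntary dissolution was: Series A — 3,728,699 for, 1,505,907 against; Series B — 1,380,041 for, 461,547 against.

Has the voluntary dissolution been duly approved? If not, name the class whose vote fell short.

Series A: 3/5 of 6214866 = 3728919.60, rounded up to 3728920; 3,728,920 required, 3,728,699 in favor — not approved.
Series B: 2/3 of 2069267 = 1379511.33, rounded up to 1379512; 1,379,512 required, 1,380,041 in favor — approved.

Not approved — the Series A shares did not give the required vote.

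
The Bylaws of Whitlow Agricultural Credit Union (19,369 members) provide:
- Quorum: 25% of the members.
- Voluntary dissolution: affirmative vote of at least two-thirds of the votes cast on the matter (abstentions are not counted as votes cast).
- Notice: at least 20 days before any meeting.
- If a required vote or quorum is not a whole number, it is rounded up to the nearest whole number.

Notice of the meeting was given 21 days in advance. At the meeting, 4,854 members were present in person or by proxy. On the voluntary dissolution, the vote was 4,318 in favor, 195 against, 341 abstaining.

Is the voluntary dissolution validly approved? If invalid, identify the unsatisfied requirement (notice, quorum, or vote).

Notice: 21 days given; 20 required. Satisfied.
Quorum: 25% of 19,369 = 4,842.25, rounded up to 4,843; 4,854 present. Satisfied.
Vote: requires two-thirds of the votes cast (4,854 − 341 abstaining = 4,513); 2/3 of 4513 = 3008.67, rounded up to 3009, so 3,009 needed; 4,318 in favor. Satisfied.

Valid — all requirements satisfied.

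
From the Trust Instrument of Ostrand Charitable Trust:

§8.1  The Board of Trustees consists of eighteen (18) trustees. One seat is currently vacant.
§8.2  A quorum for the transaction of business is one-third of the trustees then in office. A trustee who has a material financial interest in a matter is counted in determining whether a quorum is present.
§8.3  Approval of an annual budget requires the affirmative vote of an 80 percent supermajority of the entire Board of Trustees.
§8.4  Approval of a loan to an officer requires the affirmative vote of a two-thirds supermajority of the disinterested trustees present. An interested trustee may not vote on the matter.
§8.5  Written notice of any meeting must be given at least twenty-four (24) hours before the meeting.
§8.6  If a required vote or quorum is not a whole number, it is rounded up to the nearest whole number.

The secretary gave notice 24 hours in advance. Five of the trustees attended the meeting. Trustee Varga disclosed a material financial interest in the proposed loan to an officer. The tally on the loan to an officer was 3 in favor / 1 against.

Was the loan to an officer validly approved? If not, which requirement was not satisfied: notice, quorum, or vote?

Notice: 24 hours given; 24 required (24 ≥ 24). Satisfied.
Quorum: 5 present (interested trustees count toward quorum); quorum is 6. Not satisfied.
Vote: the loan to an officer requires two-thirds of the disinterested trustees present (5 − 1 = 4). 2/3 of 4 = 2.67, rounded up to 3, so 3 affirmative votes are needed; 3 voted in favor. Satisfied. (Moot — without a quorum no business can be validly transacted.)

Invalid — quorum requirement not satisfied.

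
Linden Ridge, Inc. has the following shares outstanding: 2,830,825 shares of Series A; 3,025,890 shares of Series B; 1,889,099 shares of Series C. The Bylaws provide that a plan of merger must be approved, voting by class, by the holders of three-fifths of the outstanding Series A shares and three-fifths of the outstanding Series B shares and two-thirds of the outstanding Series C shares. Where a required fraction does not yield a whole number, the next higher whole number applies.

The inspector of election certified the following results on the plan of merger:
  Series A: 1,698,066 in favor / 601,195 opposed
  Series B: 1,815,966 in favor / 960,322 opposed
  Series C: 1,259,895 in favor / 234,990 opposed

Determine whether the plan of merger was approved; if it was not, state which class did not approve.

Series A: 3/5 of 2830825 = 1698495; 1,698,495 required, 1,698,066 in favor — not approved.
Series B: 3/5 of 3025890 = 1815534; 1,815,534 required, 1,815,966 in favor — approved.
Series C: 2/3 of 1889099 = 1259399.33, rounded up to 1259400; 1,259,400 required, 1,259,895 in favor — approved.

Not approved — the Series A shares did not give the required vote.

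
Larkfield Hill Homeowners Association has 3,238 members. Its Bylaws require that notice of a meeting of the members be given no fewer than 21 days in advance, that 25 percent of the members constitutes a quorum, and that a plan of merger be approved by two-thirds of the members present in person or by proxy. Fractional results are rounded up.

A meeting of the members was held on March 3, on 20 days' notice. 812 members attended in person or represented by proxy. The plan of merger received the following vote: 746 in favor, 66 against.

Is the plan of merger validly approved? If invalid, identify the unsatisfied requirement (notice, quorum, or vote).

Invalid — notice requirement not satisfied.

Notice: 20 days given; 21 required. Not satisfied.
Quorum: 25% of 3,238 = 809.50, rounded up to 810; 812 present. Satisfied.
Vote: requires two-thirds of those present (812); 2/3 of 812 = 541.33, rounded up to 542, so 542 needed; 746 in favor. Satisfied.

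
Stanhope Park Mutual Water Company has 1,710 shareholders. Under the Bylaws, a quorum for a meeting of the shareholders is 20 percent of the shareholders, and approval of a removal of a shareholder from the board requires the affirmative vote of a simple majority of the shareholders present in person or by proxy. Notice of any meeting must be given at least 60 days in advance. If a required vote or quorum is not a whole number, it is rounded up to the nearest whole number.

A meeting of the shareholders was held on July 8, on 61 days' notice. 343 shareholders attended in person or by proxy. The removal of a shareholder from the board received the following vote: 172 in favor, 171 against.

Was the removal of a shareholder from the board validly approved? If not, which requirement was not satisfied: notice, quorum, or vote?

Valid — all requirements satisfied.

Notice: 61 days given; 60 required. Satisfied.
Quorum: 20% of 1,710 = 342; 343 present. Satisfied.
Vote: requires a majority of those present (343); a majority of 343 is 172, so 172 needed; 172 in favor. Satisfied.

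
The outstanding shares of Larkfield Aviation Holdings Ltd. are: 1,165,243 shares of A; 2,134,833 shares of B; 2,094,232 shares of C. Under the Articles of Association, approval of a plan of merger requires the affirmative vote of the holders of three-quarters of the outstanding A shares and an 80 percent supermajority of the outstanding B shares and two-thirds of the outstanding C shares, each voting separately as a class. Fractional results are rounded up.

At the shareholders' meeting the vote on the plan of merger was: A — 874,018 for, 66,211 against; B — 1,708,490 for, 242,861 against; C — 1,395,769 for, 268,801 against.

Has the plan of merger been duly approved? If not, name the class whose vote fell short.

A: 3/4 of 1165243 = 873932.25, rounded up to 873933; 873,933 required, 874,018 in favor — approved.
B: 4/5 of 2134833 = 1707866.40, rounded up to 1707867; 1,707,867 required, 1,708,490 in favor — approved.
C: 2/3 of 2094232 = 1396154.67, rounded up to 1396155; 1,396,155 required, 1,395,769 in favor — not approved.

Not approved — the C shares did not give the required vote.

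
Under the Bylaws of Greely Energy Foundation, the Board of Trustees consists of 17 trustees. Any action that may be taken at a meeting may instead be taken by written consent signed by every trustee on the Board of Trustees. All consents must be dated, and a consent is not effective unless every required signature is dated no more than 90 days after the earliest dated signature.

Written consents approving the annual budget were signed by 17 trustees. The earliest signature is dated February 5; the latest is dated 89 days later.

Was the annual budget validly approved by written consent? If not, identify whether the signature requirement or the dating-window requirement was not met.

Signatures required: the unanimous vote of 17 — unanimous means all 17, so 17 needed; 17 signed. Sufficient.
Dating window: the latest signature is 89 days after the earliest; the limit is 90 days. Within the window.

Effective — both the signature and dating-window requirements are satisfied.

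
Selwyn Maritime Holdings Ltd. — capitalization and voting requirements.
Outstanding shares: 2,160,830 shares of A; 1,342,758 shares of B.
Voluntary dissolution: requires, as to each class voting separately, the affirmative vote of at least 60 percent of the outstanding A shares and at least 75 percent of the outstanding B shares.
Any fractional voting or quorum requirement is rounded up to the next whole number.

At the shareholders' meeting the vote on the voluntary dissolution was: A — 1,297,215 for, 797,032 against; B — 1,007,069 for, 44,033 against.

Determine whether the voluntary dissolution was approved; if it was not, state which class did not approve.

Approved — every class gave the required vote.

A: 3/5 of 2160830 = 1296498; 1,296,498 required, 1,297,215 in favor — approved.
B: 3/4 of 1342758 = 1007068.50, rounded up to 1007069; 1,007,069 required, 1,007,069 in favor — approved.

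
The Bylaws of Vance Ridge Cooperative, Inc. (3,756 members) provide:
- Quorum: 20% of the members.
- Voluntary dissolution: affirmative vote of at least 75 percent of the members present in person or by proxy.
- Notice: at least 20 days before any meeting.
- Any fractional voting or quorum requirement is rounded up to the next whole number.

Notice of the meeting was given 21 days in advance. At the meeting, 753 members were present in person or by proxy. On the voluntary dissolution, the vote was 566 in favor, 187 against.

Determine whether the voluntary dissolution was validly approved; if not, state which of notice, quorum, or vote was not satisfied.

Valid — all requirements satisfied.

Notice: 21 days given; 20 required. Satisfied.
Quorum: 20% of 3,756 = 751.20, rounded up to 752; 753 present. Satisfied.
Vote: requires three-fourths of those present (753); 3/4 of 753 = 564.75, rounded up to 565, so 565 needed; 566 in favor. Satisfied.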